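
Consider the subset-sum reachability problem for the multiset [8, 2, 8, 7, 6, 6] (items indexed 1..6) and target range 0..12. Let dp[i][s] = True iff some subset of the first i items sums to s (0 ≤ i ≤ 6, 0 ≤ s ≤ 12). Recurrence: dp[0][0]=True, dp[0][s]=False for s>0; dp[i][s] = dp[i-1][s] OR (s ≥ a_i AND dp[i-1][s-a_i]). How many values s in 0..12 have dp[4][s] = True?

6

i\s   0   1   2   3   4   5   6   7   8   9  10  11  12
  0   T   F   F   F   F   F   F   F   F   F   F   F   F
  1   T   F   F   F   F   F   F   F   T   F   F   F   F
  2   T   F   T   F   F   F   F   F   T   F   T   F   F
  3   T   F   T   F   F   F   F   F   T   F   T   F   F
  4   T   F   T   F   F   F   F   T   T   T   T   F   F
  5   T   F   T   F   F   F   T   T   T   T   T   F   F
  6   T   F   T   F   F   F   T   T   T   T   T   F   T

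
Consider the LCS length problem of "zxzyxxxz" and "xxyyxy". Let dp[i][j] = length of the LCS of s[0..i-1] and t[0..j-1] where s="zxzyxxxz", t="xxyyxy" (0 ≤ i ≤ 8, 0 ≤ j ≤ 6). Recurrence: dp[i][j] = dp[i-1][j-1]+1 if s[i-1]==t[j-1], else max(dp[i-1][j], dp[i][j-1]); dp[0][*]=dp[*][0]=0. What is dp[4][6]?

2

   ''  x  x  y  y  x  y
''  0  0  0  0  0  0  0
 z  0  0  0  0  0  0  0
 x  0  1  1  1  1  1  1
 z  0  1  1  1  1  1  1
 y  0  1  1  2  2  2  2
 x  0  1  2  2  2  3  3
 x  0  1  2  2  2  3  3
 x  0  1  2  2  2  3  3
 z  0  1  2  2  2  3  3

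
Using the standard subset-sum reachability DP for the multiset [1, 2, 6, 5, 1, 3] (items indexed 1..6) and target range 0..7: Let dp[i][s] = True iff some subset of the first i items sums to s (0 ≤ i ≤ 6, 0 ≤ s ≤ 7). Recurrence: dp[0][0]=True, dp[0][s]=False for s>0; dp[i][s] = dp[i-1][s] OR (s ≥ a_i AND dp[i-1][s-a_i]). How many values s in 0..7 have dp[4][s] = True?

i\s   0   1   2   3   4   5   6   7
  0   T   F   F   F   F   F   F   F
  1   T   T   F   F   F   F   F   F
  2   T   T   T   T   F   F   F   F
  3   T   T   T   T   F   F   T   T
  4   T   T   T   T   F   T   T   T
  5   T   T   T   T   T   T   T   T
  6   T   T   T   T   T   T   T   T

7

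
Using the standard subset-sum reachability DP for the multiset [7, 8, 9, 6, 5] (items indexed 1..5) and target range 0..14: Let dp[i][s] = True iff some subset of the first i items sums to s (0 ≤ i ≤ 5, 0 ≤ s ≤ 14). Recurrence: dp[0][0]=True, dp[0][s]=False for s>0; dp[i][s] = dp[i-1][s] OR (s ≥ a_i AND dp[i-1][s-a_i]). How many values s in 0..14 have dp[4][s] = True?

i\s   0   1   2   3   4   5   6   7   8   9  10  11  12  13  14
  0   T   F   F   F   F   F   F   F   F   F   F   F   F   F   F
  1   T   F   F   F   F   F   F   T   F   F   F   F   F   F   F
  2   T   F   F   F   F   F   F   T   T   F   F   F   F   F   F
  3   T   F   F   F   F   F   F   T   T   T   F   F   F   F   F
  4   T   F   F   F   F   F   T   T   T   T   F   F   F   T   T
  5   T   F   F   F   F   T   T   T   T   T   F   T   T   T   T

7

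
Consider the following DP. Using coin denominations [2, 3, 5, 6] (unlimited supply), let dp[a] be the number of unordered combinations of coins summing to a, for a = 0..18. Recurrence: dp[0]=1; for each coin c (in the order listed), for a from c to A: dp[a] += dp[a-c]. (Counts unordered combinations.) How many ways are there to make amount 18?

17

after  coin     0     1     2     3     4     5     6     7     8     9    10    11    12    13    14    15    16    17    18
          2     1     0     1     0     1     0     1     0     1     0     1     0     1     0     1     0     1     0     1
          3     1     0     1     1     1     1     2     1     2     2     2     2     3     2     3     3     3     3     4
          5     1     0     1     1     1     2     2     2     3     3     4     4     5     5     6     7     7     8     9
          6     1     0     1     1     1     2     3     2     4     4     5     6     8     7    10    11    12    14    17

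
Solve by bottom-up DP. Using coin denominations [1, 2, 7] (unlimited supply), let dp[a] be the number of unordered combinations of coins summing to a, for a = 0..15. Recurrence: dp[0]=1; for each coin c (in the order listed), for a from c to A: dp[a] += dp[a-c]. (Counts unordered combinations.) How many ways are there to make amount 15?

after  coin     0     1     2     3     4     5     6     7     8     9    10    11    12    13    14    15
          1     1     1     1     1     1     1     1     1     1     1     1     1     1     1     1     1
          2     1     1     2     2     3     3     4     4     5     5     6     6     7     7     8     8
          7     1     1     2     2     3     3     4     5     6     7     8     9    10    11    13    14

14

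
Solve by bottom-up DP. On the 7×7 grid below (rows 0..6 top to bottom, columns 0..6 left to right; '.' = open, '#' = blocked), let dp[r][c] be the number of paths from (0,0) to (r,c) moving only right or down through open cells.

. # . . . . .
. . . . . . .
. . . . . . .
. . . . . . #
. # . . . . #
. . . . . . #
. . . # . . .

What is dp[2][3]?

r\c   0   1   2   3   4   5   6
  0   1   0   0   0   0   0   0
  1   1   1   1   1   1   1   1
  2   1   2   3   4   5   6   7
  3   1   3   6  10  15  21   0
  4   1   0   6  16  31  52   0
  5   1   1   7  23  54 106   0
  6   1   2   9   0  54 160 160

4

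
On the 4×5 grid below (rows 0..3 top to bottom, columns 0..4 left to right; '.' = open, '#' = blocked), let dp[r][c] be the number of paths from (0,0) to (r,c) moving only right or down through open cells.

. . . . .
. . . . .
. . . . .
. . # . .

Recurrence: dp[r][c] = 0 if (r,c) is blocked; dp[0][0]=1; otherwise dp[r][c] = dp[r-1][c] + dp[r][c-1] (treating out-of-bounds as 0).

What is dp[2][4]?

15

r\c   0   1   2   3   4
  0   1   1   1   1   1
  1   1   2   3   4   5
  2   1   3   6  10  15
  3   1   4   0  10  25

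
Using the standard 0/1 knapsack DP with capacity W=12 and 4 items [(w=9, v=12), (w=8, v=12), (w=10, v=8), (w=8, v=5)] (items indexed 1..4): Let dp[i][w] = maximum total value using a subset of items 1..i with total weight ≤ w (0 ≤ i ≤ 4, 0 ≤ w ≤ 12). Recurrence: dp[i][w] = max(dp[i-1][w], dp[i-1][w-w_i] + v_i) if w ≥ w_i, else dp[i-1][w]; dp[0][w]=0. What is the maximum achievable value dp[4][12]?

i\w   0   1   2   3   4   5   6   7   8   9  10  11  12
  0   0   0   0   0   0   0   0   0   0   0   0   0   0
  1   0   0   0   0   0   0   0   0   0  12  12  12  12
  2   0   0   0   0   0   0   0   0  12  12  12  12  12
  3   0   0   0   0   0   0   0   0  12  12  12  12  12
  4   0   0   0   0   0   0   0   0  12  12  12  12  12

12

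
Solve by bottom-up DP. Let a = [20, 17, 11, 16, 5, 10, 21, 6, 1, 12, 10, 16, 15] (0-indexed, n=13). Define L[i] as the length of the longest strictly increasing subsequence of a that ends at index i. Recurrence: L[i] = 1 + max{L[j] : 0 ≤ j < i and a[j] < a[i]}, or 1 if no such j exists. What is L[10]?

3

   i    0    1    2    3    4    5    6    7    8    9   10   11   12
a[i]   20   17   11   16    5   10   21    6    1   12   10   16   15
L[i]    1    1    1    2    1    2    3    2    1    3    3    4    4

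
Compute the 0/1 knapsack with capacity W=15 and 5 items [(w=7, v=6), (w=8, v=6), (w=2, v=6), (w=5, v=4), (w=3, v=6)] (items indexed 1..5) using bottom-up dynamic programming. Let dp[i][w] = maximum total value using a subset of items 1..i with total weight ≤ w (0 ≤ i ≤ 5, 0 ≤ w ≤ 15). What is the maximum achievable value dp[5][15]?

18

i\w   0   1   2   3   4   5   6   7   8   9  10  11  12  13  14  15
  0   0   0   0   0   0   0   0   0   0   0   0   0   0   0   0   0
  1   0   0   0   0   0   0   0   6   6   6   6   6   6   6   6   6
  2   0   0   0   0   0   0   0   6   6   6   6   6   6   6   6  12
  3   0   0   6   6   6   6   6   6   6  12  12  12  12  12  12  12
  4   0   0   6   6   6   6   6  10  10  12  12  12  12  12  16  16
  5   0   0   6   6   6  12  12  12  12  12  16  16  18  18  18  18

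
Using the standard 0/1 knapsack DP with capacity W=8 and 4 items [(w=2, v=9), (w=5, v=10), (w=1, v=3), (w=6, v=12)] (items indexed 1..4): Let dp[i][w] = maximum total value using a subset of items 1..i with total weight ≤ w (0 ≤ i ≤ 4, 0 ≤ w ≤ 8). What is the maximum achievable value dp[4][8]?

i\w   0   1   2   3   4   5   6   7   8
  0   0   0   0   0   0   0   0   0   0
  1   0   0   9   9   9   9   9   9   9
  2   0   0   9   9   9  10  10  19  19
  3   0   3   9  12  12  12  13  19  22
  4   0   3   9  12  12  12  13  19  22

22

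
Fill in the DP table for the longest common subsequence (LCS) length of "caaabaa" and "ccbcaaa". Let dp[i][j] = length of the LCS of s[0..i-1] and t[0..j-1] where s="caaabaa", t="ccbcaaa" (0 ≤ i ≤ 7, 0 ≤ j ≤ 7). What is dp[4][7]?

4

   ''  c  c  b  c  a  a  a
''  0  0  0  0  0  0  0  0
 c  0  1  1  1  1  1  1  1
 a  0  1  1  1  1  2  2  2
 a  0  1  1  1  1  2  3  3
 a  0  1  1  1  1  2  3  4
 b  0  1  1  2  2  2  3  4
 a  0  1  1  2  2  3  3  4
 a  0  1  1  2  2  3  4  4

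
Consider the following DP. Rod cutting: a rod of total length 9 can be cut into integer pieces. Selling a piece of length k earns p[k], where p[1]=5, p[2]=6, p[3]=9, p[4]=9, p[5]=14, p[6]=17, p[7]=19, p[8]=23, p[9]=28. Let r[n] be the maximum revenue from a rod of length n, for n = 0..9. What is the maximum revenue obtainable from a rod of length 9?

45

   n    0    1    2    3    4    5    6    7    8    9
r[n]    0    5   10   15   20   25   30   35   40   45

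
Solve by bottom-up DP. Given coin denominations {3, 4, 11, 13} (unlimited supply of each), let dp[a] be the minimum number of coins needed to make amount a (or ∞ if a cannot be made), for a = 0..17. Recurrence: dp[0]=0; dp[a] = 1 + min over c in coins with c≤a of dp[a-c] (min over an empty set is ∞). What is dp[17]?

2

 a  0  1  2  3  4  5  6  7  8  9 10 11 12 13 14 15 16 17
dp  0  -  -  1  1  -  2  2  2  3  3  1  3  1  2  2  2  2
(- denotes ∞ / unreachable)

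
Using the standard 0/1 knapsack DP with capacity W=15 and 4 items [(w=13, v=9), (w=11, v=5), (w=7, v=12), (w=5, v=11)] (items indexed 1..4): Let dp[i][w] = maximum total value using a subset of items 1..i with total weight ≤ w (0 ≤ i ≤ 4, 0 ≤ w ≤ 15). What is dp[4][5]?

11

i\w   0   1   2   3   4   5   6   7   8   9  10  11  12  13  14  15
  0   0   0   0   0   0   0   0   0   0   0   0   0   0   0   0   0
  1   0   0   0   0   0   0   0   0   0   0   0   0   0   9   9   9
  2   0   0   0   0   0   0   0   0   0   0   0   5   5   9   9   9
  3   0   0   0   0   0   0   0  12  12  12  12  12  12  12  12  12
  4   0   0   0   0   0  11  11  12  12  12  12  12  23  23  23  23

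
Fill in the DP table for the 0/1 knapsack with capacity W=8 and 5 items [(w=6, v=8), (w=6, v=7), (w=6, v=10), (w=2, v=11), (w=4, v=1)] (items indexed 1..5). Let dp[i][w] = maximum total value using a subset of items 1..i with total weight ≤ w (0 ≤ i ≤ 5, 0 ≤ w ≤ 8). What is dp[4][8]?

i\w   0   1   2   3   4   5   6   7   8
  0   0   0   0   0   0   0   0   0   0
  1   0   0   0   0   0   0   8   8   8
  2   0   0   0   0   0   0   8   8   8
  3   0   0   0   0   0   0  10  10  10
  4   0   0  11  11  11  11  11  11  21
  5   0   0  11  11  11  11  12  12  21

21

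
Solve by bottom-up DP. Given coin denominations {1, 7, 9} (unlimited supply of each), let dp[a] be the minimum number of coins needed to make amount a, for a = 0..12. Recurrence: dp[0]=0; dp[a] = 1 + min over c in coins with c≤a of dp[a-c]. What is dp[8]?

2

 a  0  1  2  3  4  5  6  7  8  9 10 11 12
dp  0  1  2  3  4  5  6  1  2  1  2  3  4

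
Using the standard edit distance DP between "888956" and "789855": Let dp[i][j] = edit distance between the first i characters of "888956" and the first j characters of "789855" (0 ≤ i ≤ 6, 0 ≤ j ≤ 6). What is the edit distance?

   ''  7  8  9  8  5  5
''  0  1  2  3  4  5  6
 8  1  1  1  2  3  4  5
 8  2  2  1  2  2  3  4
 8  3  3  2  2  2  3  4
 9  4  4  3  2  3  3  4
 5  5  5  4  3  3  3  3
 6  6  6  5  4  4  4  4

4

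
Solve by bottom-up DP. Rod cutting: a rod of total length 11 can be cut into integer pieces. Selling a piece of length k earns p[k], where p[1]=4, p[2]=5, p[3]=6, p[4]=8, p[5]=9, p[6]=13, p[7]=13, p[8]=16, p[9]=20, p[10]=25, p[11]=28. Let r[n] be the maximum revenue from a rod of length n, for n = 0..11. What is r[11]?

44

   n    0    1    2    3    4    5    6    7    8    9   10   11
r[n]    0    4    8   12   16   20   24   28   32   36   40   44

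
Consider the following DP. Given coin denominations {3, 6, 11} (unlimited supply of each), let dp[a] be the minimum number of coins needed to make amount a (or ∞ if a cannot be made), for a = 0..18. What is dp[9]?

2

 a  0  1  2  3  4  5  6  7  8  9 10 11 12 13 14 15 16 17 18
dp  0  -  -  1  -  -  1  -  -  2  -  1  2  -  2  3  -  2  3
(- denotes ∞ / unreachable)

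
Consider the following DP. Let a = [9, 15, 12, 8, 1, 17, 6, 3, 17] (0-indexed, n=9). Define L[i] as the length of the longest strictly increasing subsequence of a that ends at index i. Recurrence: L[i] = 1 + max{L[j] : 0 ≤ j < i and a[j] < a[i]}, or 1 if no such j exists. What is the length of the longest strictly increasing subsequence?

   i    0    1    2    3    4    5    6    7    8
a[i]    9   15   12    8    1   17    6    3   17
L[i]    1    2    2    1    1    3    2    2    3

3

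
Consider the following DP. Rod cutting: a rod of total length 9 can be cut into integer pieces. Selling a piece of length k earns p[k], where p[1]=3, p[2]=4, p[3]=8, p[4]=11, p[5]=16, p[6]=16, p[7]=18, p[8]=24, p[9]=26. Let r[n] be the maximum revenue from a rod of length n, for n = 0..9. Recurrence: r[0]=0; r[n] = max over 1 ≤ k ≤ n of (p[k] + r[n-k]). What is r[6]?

   n    0    1    2    3    4    5    6    7    8    9
r[n]    0    3    6    9   12   16   19   22   25   28

19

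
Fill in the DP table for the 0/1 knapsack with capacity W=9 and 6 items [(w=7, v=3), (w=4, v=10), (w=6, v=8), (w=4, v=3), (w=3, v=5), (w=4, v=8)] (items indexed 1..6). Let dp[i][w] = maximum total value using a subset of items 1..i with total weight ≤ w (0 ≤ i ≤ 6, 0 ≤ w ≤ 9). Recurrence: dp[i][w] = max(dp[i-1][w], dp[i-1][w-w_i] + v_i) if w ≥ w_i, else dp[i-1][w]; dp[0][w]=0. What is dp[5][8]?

i\w   0   1   2   3   4   5   6   7   8   9
  0   0   0   0   0   0   0   0   0   0   0
  1   0   0   0   0   0   0   0   3   3   3
  2   0   0   0   0  10  10  10  10  10  10
  3   0   0   0   0  10  10  10  10  10  10
  4   0   0   0   0  10  10  10  10  13  13
  5   0   0   0   5  10  10  10  15  15  15
  6   0   0   0   5  10  10  10  15  18  18

15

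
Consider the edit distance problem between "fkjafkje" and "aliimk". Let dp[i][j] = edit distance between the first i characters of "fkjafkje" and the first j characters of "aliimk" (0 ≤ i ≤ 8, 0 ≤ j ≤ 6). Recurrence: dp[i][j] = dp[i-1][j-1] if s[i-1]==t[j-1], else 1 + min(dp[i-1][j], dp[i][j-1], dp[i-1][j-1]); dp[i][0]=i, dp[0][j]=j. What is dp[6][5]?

6

   ''  a  l  i  i  m  k
''  0  1  2  3  4  5  6
 f  1  1  2  3  4  5  6
 k  2  2  2  3  4  5  5
 j  3  3  3  3  4  5  6
 a  4  3  4  4  4  5  6
 f  5  4  4  5  5  5  6
 k  6  5  5  5  6  6  5
 j  7  6  6  6  6  7  6
 e  8  7  7  7  7  7  7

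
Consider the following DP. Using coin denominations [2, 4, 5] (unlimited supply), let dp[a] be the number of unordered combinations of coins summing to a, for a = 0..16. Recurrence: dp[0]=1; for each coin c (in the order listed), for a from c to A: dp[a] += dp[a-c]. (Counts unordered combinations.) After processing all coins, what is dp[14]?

after  coin     0     1     2     3     4     5     6     7     8     9    10    11    12    13    14    15    16
          2     1     0     1     0     1     0     1     0     1     0     1     0     1     0     1     0     1
          4     1     0     1     0     2     0     2     0     3     0     3     0     4     0     4     0     5
          5     1     0     1     0     2     1     2     1     3     2     4     2     5     3     6     4     7

6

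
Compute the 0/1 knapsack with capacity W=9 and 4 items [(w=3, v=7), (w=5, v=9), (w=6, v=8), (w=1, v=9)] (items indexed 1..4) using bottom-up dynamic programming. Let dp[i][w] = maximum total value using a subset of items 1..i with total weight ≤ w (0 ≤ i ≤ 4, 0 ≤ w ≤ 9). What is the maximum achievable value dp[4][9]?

25

i\w   0   1   2   3   4   5   6   7   8   9
  0   0   0   0   0   0   0   0   0   0   0
  1   0   0   0   7   7   7   7   7   7   7
  2   0   0   0   7   7   9   9   9  16  16
  3   0   0   0   7   7   9   9   9  16  16
  4   0   9   9   9  16  16  18  18  18  25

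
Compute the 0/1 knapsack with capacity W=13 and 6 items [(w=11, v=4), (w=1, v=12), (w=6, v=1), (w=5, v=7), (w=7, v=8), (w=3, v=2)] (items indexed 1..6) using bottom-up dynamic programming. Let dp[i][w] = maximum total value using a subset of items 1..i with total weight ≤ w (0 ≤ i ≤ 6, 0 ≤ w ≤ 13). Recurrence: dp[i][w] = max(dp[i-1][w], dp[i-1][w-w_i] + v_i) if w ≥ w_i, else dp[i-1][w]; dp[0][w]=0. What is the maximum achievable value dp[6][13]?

i\w   0   1   2   3   4   5   6   7   8   9  10  11  12  13
  0   0   0   0   0   0   0   0   0   0   0   0   0   0   0
  1   0   0   0   0   0   0   0   0   0   0   0   4   4   4
  2   0  12  12  12  12  12  12  12  12  12  12  12  16  16
  3   0  12  12  12  12  12  12  13  13  13  13  13  16  16
  4   0  12  12  12  12  12  19  19  19  19  19  19  20  20
  5   0  12  12  12  12  12  19  19  20  20  20  20  20  27
  6   0  12  12  12  14  14  19  19  20  21  21  22  22  27

27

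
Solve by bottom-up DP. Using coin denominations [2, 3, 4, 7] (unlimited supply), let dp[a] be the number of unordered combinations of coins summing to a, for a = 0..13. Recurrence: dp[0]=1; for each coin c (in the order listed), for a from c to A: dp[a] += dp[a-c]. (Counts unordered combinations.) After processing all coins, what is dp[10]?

6

after  coin     0     1     2     3     4     5     6     7     8     9    10    11    12    13
          2     1     0     1     0     1     0     1     0     1     0     1     0     1     0
          3     1     0     1     1     1     1     2     1     2     2     2     2     3     2
          4     1     0     1     1     2     1     3     2     4     3     5     4     7     5
          7     1     0     1     1     2     1     3     3     4     4     6     6     8     8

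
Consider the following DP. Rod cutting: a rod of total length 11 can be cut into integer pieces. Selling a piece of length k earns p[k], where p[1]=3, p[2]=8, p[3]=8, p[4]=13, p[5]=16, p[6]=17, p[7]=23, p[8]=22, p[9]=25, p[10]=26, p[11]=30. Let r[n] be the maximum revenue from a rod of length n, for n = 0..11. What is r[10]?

40

   n    0    1    2    3    4    5    6    7    8    9   10   11
r[n]    0    3    8   11   16   19   24   27   32   35   40   43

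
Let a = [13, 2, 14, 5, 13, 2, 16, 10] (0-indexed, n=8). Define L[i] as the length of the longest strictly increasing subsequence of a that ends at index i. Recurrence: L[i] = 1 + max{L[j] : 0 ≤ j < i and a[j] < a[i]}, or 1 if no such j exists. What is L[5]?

1

   i    0    1    2    3    4    5    6    7
a[i]   13    2   14    5   13    2   16   10
L[i]    1    1    2    2    3    1    4    3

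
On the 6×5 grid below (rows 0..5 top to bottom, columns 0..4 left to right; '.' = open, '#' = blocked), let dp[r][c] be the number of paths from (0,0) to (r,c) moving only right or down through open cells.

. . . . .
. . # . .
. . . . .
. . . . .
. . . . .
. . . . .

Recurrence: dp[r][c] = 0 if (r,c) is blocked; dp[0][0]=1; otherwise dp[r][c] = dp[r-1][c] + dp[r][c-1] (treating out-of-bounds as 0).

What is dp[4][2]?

r\c   0   1   2   3   4
  0   1   1   1   1   1
  1   1   2   0   1   2
  2   1   3   3   4   6
  3   1   4   7  11  17
  4   1   5  12  23  40
  5   1   6  18  41  81

12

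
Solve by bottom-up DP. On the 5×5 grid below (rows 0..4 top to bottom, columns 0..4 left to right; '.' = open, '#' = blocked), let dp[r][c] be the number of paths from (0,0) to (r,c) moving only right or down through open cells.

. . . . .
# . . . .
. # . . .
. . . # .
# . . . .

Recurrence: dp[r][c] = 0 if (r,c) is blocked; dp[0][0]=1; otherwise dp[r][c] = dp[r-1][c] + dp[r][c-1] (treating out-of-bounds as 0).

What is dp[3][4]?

r\c   0   1   2   3   4
  0   1   1   1   1   1
  1   0   1   2   3   4
  2   0   0   2   5   9
  3   0   0   2   0   9
  4   0   0   2   2  11

9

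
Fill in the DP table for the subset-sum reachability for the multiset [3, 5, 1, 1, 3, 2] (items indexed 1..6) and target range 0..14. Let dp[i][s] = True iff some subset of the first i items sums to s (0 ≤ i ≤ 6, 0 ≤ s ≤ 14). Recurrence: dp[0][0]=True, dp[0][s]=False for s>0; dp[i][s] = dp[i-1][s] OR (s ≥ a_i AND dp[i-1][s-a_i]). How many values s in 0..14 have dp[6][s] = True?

15

i\s   0   1   2   3   4   5   6   7   8   9  10  11  12  13  14
  0   T   F   F   F   F   F   F   F   F   F   F   F   F   F   F
  1   T   F   F   T   F   F   F   F   F   F   F   F   F   F   F
  2   T   F   F   T   F   T   F   F   T   F   F   F   F   F   F
  3   T   T   F   T   T   T   T   F   T   T   F   F   F   F   F
  4   T   T   T   T   T   T   T   T   T   T   T   F   F   F   F
  5   T   T   T   T   T   T   T   T   T   T   T   T   T   T   F
  6   T   T   T   T   T   T   T   T   T   T   T   T   T   T   T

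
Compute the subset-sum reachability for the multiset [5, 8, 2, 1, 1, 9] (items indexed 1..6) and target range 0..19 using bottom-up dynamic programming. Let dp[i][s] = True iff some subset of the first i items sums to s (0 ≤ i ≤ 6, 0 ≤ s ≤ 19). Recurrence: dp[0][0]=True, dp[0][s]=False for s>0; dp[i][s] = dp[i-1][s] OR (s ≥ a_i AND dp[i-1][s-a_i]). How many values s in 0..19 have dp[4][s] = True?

15

i\s   0   1   2   3   4   5   6   7   8   9  10  11  12  13  14  15  16  17  18  19
  0   T   F   F   F   F   F   F   F   F   F   F   F   F   F   F   F   F   F   F   F
  1   T   F   F   F   F   T   F   F   F   F   F   F   F   F   F   F   F   F   F   F
  2   T   F   F   F   F   T   F   F   T   F   F   F   F   T   F   F   F   F   F   F
  3   T   F   T   F   F   T   F   T   T   F   T   F   F   T   F   T   F   F   F   F
  4   T   T   T   T   F   T   T   T   T   T   T   T   F   T   T   T   T   F   F   F
  5   T   T   T   T   T   T   T   T   T   T   T   T   T   T   T   T   T   T   F   F
  6   T   T   T   T   T   T   T   T   T   T   T   T   T   T   T   T   T   T   T   T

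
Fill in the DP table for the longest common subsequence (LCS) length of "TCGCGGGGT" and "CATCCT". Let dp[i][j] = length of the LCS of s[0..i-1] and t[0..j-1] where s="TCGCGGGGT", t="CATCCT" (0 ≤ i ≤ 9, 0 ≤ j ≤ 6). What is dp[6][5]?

3

   ''  C  A  T  C  C  T
''  0  0  0  0  0  0  0
 T  0  0  0  1  1  1  1
 C  0  1  1  1  2  2  2
 G  0  1  1  1  2  2  2
 C  0  1  1  1  2  3  3
 G  0  1  1  1  2  3  3
 G  0  1  1  1  2  3  3
 G  0  1  1  1  2  3  3
 G  0  1  1  1  2  3  3
 T  0  1  1  2  2  3  4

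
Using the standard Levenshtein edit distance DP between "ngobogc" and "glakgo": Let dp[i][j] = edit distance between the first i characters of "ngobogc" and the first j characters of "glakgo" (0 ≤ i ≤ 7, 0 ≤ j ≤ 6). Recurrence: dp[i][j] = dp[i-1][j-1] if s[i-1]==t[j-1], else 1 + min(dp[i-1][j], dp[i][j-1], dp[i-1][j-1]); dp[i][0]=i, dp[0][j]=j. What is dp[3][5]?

   ''  g  l  a  k  g  o
''  0  1  2  3  4  5  6
 n  1  1  2  3  4  5  6
 g  2  1  2  3  4  4  5
 o  3  2  2  3  4  5  4
 b  4  3  3  3  4  5  5
 o  5  4  4  4  4  5  5
 g  6  5  5  5  5  4  5
 c  7  6  6  6  6  5  5

5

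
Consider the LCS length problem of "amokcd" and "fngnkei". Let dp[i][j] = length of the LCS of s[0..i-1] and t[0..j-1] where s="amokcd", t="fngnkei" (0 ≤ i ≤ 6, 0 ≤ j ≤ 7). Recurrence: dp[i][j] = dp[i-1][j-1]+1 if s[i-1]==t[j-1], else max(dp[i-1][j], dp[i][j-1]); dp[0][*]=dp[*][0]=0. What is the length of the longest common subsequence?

   ''  f  n  g  n  k  e  i
''  0  0  0  0  0  0  0  0
 a  0  0  0  0  0  0  0  0
 m  0  0  0  0  0  0  0  0
 o  0  0  0  0  0  0  0  0
 k  0  0  0  0  0  1  1  1
 c  0  0  0  0  0  1  1  1
 d  0  0  0  0  0  1  1  1

1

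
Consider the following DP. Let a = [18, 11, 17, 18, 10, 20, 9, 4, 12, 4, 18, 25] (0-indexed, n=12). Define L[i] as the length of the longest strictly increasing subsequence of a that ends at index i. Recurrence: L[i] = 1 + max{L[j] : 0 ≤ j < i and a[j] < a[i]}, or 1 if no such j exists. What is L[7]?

   i    0    1    2    3    4    5    6    7    8    9   10   11
a[i]   18   11   17   18   10   20    9    4   12    4   18   25
L[i]    1    1    2    3    1    4    1    1    2    1    3    5

1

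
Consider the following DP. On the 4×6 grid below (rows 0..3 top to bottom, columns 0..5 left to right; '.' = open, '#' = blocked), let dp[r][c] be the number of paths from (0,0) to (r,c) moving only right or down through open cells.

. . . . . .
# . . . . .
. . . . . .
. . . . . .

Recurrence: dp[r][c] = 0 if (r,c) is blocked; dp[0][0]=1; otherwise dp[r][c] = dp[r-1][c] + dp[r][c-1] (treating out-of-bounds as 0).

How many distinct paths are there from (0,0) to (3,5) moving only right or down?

35

r\c   0   1   2   3   4   5
  0   1   1   1   1   1   1
  1   0   1   2   3   4   5
  2   0   1   3   6  10  15
  3   0   1   4  10  20  35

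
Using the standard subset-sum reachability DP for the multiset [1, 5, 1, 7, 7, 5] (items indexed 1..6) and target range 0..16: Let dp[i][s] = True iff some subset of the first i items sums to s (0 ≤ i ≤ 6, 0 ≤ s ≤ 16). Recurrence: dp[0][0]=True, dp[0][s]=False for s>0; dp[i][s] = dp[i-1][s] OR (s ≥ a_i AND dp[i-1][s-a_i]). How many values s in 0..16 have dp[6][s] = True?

15

i\s   0   1   2   3   4   5   6   7   8   9  10  11  12  13  14  15  16
  0   T   F   F   F   F   F   F   F   F   F   F   F   F   F   F   F   F
  1   T   T   F   F   F   F   F   F   F   F   F   F   F   F   F   F   F
  2   T   T   F   F   F   T   T   F   F   F   F   F   F   F   F   F   F
  3   T   T   T   F   F   T   T   T   F   F   F   F   F   F   F   F   F
  4   T   T   T   F   F   T   T   T   T   T   F   F   T   T   T   F   F
  5   T   T   T   F   F   T   T   T   T   T   F   F   T   T   T   T   T
  6   T   T   T   F   F   T   T   T   T   T   T   T   T   T   T   T   T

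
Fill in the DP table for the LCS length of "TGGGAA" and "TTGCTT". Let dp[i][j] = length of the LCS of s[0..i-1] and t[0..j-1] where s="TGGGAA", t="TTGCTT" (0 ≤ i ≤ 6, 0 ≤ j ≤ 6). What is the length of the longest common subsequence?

2

   ''  T  T  G  C  T  T
''  0  0  0  0  0  0  0
 T  0  1  1  1  1  1  1
 G  0  1  1  2  2  2  2
 G  0  1  1  2  2  2  2
 G  0  1  1  2  2  2  2
 A  0  1  1  2  2  2  2
 A  0  1  1  2  2  2  2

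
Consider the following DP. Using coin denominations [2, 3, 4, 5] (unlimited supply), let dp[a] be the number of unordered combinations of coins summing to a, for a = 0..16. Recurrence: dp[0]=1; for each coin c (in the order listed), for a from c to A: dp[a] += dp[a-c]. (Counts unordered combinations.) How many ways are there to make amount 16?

after  coin     0     1     2     3     4     5     6     7     8     9    10    11    12    13    14    15    16
          2     1     0     1     0     1     0     1     0     1     0     1     0     1     0     1     0     1
          3     1     0     1     1     1     1     2     1     2     2     2     2     3     2     3     3     3
          4     1     0     1     1     2     1     3     2     4     3     5     4     7     5     8     7    10
          5     1     0     1     1     2     2     3     3     5     5     7     7    10    10    13    14    17

17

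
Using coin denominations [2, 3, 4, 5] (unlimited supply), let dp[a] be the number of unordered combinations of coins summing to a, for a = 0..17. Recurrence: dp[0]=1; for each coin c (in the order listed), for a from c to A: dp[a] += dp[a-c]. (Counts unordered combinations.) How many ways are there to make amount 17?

18

after  coin     0     1     2     3     4     5     6     7     8     9    10    11    12    13    14    15    16    17
          2     1     0     1     0     1     0     1     0     1     0     1     0     1     0     1     0     1     0
          3     1     0     1     1     1     1     2     1     2     2     2     2     3     2     3     3     3     3
          4     1     0     1     1     2     1     3     2     4     3     5     4     7     5     8     7    10     8
          5     1     0     1     1     2     2     3     3     5     5     7     7    10    10    13    14    17    18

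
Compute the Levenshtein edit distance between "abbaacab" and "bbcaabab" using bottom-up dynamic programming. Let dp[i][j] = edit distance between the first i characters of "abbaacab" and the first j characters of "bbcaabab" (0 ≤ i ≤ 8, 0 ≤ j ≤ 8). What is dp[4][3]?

   ''  b  b  c  a  a  b  a  b
''  0  1  2  3  4  5  6  7  8
 a  1  1  2  3  3  4  5  6  7
 b  2  1  1  2  3  4  4  5  6
 b  3  2  1  2  3  4  4  5  5
 a  4  3  2  2  2  3  4  4  5
 a  5  4  3  3  2  2  3  4  5
 c  6  5  4  3  3  3  3  4  5
 a  7  6  5  4  3  3  4  3  4
 b  8  7  6  5  4  4  3  4  3

2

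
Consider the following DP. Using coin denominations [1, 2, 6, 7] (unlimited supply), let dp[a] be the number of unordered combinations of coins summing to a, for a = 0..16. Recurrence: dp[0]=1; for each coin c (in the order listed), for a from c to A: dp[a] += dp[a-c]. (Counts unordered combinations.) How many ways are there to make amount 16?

after  coin     0     1     2     3     4     5     6     7     8     9    10    11    12    13    14    15    16
          1     1     1     1     1     1     1     1     1     1     1     1     1     1     1     1     1     1
          2     1     1     2     2     3     3     4     4     5     5     6     6     7     7     8     8     9
          6     1     1     2     2     3     3     5     5     7     7     9     9    12    12    15    15    18
          7     1     1     2     2     3     3     5     6     8     9    11    12    15    17    21    23    27

27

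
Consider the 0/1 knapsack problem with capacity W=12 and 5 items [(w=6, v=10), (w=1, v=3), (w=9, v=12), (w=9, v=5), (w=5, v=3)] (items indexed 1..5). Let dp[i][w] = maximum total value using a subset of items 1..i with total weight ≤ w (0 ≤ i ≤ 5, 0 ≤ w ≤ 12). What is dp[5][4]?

i\w   0   1   2   3   4   5   6   7   8   9  10  11  12
  0   0   0   0   0   0   0   0   0   0   0   0   0   0
  1   0   0   0   0   0   0  10  10  10  10  10  10  10
  2   0   3   3   3   3   3  10  13  13  13  13  13  13
  3   0   3   3   3   3   3  10  13  13  13  15  15  15
  4   0   3   3   3   3   3  10  13  13  13  15  15  15
  5   0   3   3   3   3   3  10  13  13  13  15  15  16

3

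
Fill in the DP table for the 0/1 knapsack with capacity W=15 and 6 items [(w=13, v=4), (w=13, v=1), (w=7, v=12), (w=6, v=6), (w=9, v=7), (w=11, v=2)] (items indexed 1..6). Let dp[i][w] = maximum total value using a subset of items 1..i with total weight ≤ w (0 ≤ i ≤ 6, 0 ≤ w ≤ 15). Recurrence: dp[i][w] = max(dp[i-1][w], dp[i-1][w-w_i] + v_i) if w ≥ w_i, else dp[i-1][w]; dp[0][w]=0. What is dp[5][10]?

i\w   0   1   2   3   4   5   6   7   8   9  10  11  12  13  14  15
  0   0   0   0   0   0   0   0   0   0   0   0   0   0   0   0   0
  1   0   0   0   0   0   0   0   0   0   0   0   0   0   4   4   4
  2   0   0   0   0   0   0   0   0   0   0   0   0   0   4   4   4
  3   0   0   0   0   0   0   0  12  12  12  12  12  12  12  12  12
  4   0   0   0   0   0   0   6  12  12  12  12  12  12  18  18  18
  5   0   0   0   0   0   0   6  12  12  12  12  12  12  18  18  18
  6   0   0   0   0   0   0   6  12  12  12  12  12  12  18  18  18

12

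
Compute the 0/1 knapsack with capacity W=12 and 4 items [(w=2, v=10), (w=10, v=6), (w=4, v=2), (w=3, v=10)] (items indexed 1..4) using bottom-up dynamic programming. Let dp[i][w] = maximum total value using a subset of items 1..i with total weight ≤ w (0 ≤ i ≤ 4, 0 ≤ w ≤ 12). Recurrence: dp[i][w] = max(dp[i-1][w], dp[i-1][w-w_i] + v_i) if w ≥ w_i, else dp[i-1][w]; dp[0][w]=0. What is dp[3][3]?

10

i\w   0   1   2   3   4   5   6   7   8   9  10  11  12
  0   0   0   0   0   0   0   0   0   0   0   0   0   0
  1   0   0  10  10  10  10  10  10  10  10  10  10  10
  2   0   0  10  10  10  10  10  10  10  10  10  10  16
  3   0   0  10  10  10  10  12  12  12  12  12  12  16
  4   0   0  10  10  10  20  20  20  20  22  22  22  22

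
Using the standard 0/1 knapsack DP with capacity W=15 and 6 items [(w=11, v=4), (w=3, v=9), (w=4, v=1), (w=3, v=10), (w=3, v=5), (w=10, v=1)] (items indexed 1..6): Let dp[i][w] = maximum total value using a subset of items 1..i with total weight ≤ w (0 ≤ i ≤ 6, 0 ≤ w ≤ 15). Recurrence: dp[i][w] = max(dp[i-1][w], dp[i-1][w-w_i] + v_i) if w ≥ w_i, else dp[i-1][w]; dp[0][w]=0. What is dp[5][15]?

25

i\w   0   1   2   3   4   5   6   7   8   9  10  11  12  13  14  15
  0   0   0   0   0   0   0   0   0   0   0   0   0   0   0   0   0
  1   0   0   0   0   0   0   0   0   0   0   0   4   4   4   4   4
  2   0   0   0   9   9   9   9   9   9   9   9   9   9   9  13  13
  3   0   0   0   9   9   9   9  10  10  10  10  10  10  10  13  13
  4   0   0   0  10  10  10  19  19  19  19  20  20  20  20  20  20
  5   0   0   0  10  10  10  19  19  19  24  24  24  24  25  25  25
  6   0   0   0  10  10  10  19  19  19  24  24  24  24  25  25  25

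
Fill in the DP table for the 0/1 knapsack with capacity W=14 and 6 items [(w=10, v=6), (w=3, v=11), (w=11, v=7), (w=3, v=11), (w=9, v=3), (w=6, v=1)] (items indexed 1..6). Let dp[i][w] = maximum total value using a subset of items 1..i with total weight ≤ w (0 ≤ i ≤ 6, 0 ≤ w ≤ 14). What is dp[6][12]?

i\w   0   1   2   3   4   5   6   7   8   9  10  11  12  13  14
  0   0   0   0   0   0   0   0   0   0   0   0   0   0   0   0
  1   0   0   0   0   0   0   0   0   0   0   6   6   6   6   6
  2   0   0   0  11  11  11  11  11  11  11  11  11  11  17  17
  3   0   0   0  11  11  11  11  11  11  11  11  11  11  17  18
  4   0   0   0  11  11  11  22  22  22  22  22  22  22  22  22
  5   0   0   0  11  11  11  22  22  22  22  22  22  22  22  22
  6   0   0   0  11  11  11  22  22  22  22  22  22  23  23  23

23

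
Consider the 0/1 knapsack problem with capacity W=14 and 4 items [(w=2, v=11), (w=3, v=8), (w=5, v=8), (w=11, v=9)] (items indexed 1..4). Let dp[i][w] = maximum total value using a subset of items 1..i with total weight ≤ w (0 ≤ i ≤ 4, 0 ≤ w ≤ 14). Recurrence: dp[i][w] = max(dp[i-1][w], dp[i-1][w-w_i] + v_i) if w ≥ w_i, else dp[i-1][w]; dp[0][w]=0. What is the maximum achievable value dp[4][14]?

i\w   0   1   2   3   4   5   6   7   8   9  10  11  12  13  14
  0   0   0   0   0   0   0   0   0   0   0   0   0   0   0   0
  1   0   0  11  11  11  11  11  11  11  11  11  11  11  11  11
  2   0   0  11  11  11  19  19  19  19  19  19  19  19  19  19
  3   0   0  11  11  11  19  19  19  19  19  27  27  27  27  27
  4   0   0  11  11  11  19  19  19  19  19  27  27  27  27  27

27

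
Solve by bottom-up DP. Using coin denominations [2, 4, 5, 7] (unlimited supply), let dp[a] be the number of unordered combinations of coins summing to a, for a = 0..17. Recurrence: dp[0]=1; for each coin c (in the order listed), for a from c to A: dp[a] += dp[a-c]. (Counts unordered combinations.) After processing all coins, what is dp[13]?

5

after  coin     0     1     2     3     4     5     6     7     8     9    10    11    12    13    14    15    16    17
          2     1     0     1     0     1     0     1     0     1     0     1     0     1     0     1     0     1     0
          4     1     0     1     0     2     0     2     0     3     0     3     0     4     0     4     0     5     0
          5     1     0     1     0     2     1     2     1     3     2     4     2     5     3     6     4     7     5
          7     1     0     1     0     2     1     2     2     3     3     4     4     6     5     8     7    10     9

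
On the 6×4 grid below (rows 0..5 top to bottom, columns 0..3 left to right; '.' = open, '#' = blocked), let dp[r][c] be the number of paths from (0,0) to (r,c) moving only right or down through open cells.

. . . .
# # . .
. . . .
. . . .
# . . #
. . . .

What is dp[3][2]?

r\c   0   1   2   3
  0   1   1   1   1
  1   0   0   1   2
  2   0   0   1   3
  3   0   0   1   4
  4   0   0   1   0
  5   0   0   1   1

1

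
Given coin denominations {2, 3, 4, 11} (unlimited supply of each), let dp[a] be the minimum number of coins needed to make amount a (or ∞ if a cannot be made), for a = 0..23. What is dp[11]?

1

 a  0  1  2  3  4  5  6  7  8  9 10 11 12 13 14 15 16 17 18 19 20 21 22 23
dp  0  -  1  1  1  2  2  2  2  3  3  1  3  2  2  2  3  3  3  3  4  4  2  4
(- denotes ∞ / unreachable)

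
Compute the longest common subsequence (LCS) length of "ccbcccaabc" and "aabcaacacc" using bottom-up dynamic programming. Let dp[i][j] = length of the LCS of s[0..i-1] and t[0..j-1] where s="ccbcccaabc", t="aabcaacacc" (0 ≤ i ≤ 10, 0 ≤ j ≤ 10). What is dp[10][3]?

   ''  a  a  b  c  a  a  c  a  c  c
''  0  0  0  0  0  0  0  0  0  0  0
 c  0  0  0  0  1  1  1  1  1  1  1
 c  0  0  0  0  1  1  1  2  2  2  2
 b  0  0  0  1  1  1  1  2  2  2  2
 c  0  0  0  1  2  2  2  2  2  3  3
 c  0  0  0  1  2  2  2  3  3  3  4
 c  0  0  0  1  2  2  2  3  3  4  4
 a  0  1  1  1  2  3  3  3  4  4  4
 a  0  1  2  2  2  3  4  4  4  4  4
 b  0  1  2  3  3  3  4  4  4  4  4
 c  0  1  2  3  4  4  4  5  5  5  5

3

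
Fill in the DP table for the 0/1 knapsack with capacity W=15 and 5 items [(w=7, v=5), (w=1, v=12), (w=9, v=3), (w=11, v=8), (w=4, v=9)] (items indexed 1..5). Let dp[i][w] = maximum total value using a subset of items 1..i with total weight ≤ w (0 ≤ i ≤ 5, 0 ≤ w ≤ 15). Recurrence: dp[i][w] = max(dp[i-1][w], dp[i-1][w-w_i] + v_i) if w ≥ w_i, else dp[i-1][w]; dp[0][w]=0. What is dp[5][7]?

21

i\w   0   1   2   3   4   5   6   7   8   9  10  11  12  13  14  15
  0   0   0   0   0   0   0   0   0   0   0   0   0   0   0   0   0
  1   0   0   0   0   0   0   0   5   5   5   5   5   5   5   5   5
  2   0  12  12  12  12  12  12  12  17  17  17  17  17  17  17  17
  3   0  12  12  12  12  12  12  12  17  17  17  17  17  17  17  17
  4   0  12  12  12  12  12  12  12  17  17  17  17  20  20  20  20
  5   0  12  12  12  12  21  21  21  21  21  21  21  26  26  26  26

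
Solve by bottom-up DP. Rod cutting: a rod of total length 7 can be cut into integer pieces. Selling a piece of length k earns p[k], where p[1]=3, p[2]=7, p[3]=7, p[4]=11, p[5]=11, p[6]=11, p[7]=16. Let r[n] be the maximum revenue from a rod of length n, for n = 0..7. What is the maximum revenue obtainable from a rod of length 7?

24

   n    0    1    2    3    4    5    6    7
r[n]    0    3    7   10   14   17   21   24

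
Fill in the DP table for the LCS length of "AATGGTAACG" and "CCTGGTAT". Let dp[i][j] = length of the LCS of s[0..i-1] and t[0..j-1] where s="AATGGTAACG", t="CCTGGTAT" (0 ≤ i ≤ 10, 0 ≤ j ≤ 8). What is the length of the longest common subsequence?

   ''  C  C  T  G  G  T  A  T
''  0  0  0  0  0  0  0  0  0
 A  0  0  0  0  0  0  0  1  1
 A  0  0  0  0  0  0  0  1  1
 T  0  0  0  1  1  1  1  1  2
 G  0  0  0  1  2  2  2  2  2
 G  0  0  0  1  2  3  3  3  3
 T  0  0  0  1  2  3  4  4  4
 A  0  0  0  1  2  3  4  5  5
 A  0  0  0  1  2  3  4  5  5
 C  0  1  1  1  2  3  4  5  5
 G  0  1  1  1  2  3  4  5  5

5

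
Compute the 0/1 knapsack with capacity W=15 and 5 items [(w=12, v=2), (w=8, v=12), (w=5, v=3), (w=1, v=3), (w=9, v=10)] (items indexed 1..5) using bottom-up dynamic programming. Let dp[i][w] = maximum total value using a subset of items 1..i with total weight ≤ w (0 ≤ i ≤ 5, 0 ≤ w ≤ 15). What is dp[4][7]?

6

i\w   0   1   2   3   4   5   6   7   8   9  10  11  12  13  14  15
  0   0   0   0   0   0   0   0   0   0   0   0   0   0   0   0   0
  1   0   0   0   0   0   0   0   0   0   0   0   0   2   2   2   2
  2   0   0   0   0   0   0   0   0  12  12  12  12  12  12  12  12
  3   0   0   0   0   0   3   3   3  12  12  12  12  12  15  15  15
  4   0   3   3   3   3   3   6   6  12  15  15  15  15  15  18  18
  5   0   3   3   3   3   3   6   6  12  15  15  15  15  15  18  18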